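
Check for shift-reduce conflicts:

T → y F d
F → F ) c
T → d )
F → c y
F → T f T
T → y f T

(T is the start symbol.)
A shift-reduce conflict occurs when an LR(0) state has both:
  - a complete (reduce) item [A → α .] (dot at the end), and
  - a shift item [B → β . c γ] (dot before a terminal).

Augment with T' → T and build the canonical LR(0) collection (I0 = CLOSURE({[T' → . T]}), then GOTO on every symbol after a dot until no new states appear). It has 16 states:
  I0: { [T → . d )], [T → . y F d], [T → . y f T], [T' → . T] }  — shift
  I1: { [T' → T .] }  — accept
  I2: { [T → d . )] }  — shift
  I3: { [F → . F ) c], [F → . T f T], [F → . c y], [T → . d )], [T → . y F d], [T → . y f T], [T → y . F d], [T → y . f T] }  — shift
  I4: { [F → F . ) c], [T → y F . d] }  — shift
  I5: { [F → T . f T] }  — shift
  I6: { [F → c . y] }  — shift
  I7: { [T → . d )], [T → . y F d], [T → . y f T], [T → y f . T] }  — shift
  I8: { [T → y f T .] }  — reduce
  I9: { [F → c y .] }  — reduce
  I10: { [F → T f . T], [T → . d )], [T → . y F d], [T → . y f T] }  — shift
  I11: { [F → T f T .] }  — reduce
  I12: { [F → F ) . c] }  — shift
  I13: { [T → y F d .] }  — reduce
  I14: { [F → F ) c .] }  — reduce
  I15: { [T → d ) .] }  — reduce

No state contains both a complete item and a shift item.

Answer: No shift-reduce conflicts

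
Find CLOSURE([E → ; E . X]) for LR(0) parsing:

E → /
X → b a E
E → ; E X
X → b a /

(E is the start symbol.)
{ [E → ; E . X], [X → . b a /], [X → . b a E] }

To compute CLOSURE, for each item [A → α.Bβ] where B is a non-terminal, add [B → .γ] for all productions B → γ; repeat for the newly added items until nothing changes.

Start with: [E → ; E . X]
  [E → ; E . X] has the dot before X: add [X → . b a E], [X → . b a /]
No further items can be added.

CLOSURE = { [E → ; E . X], [X → . b a /], [X → . b a E] }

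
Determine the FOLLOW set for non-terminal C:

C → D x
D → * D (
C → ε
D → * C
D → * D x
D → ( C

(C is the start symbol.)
To compute FOLLOW(C), find every occurrence of C on a right-hand side N → α C β: add FIRST(β) \ {ε}, and if β is empty or nullable also add FOLLOW(N). Iterate to a fixed point.

C is the start symbol, so $ ∈ FOLLOW(C).
In D → * C: C is at the end, add FOLLOW(D)
In D → ( C: C is at the end, add FOLLOW(D)

The FOLLOW sets referred to above (computed the same way, to a fixed point):
  FOLLOW(D) = { '(', 'x' }

Taking the union: FOLLOW(C) = { $, '(', 'x' }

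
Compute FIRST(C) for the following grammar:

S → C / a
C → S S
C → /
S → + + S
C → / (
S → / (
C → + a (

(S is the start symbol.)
{ '+', '/' }

FIRST sets of the other non-terminals involved (by the same procedure, iterated to a fixed point):
  FIRST(S) = { '+', '/' }

From C → S S:
  - S is a non-terminal: add FIRST(S) \ {ε} = { '+', '/' }
    S is not nullable, so stop
From C → /:
  - '/' is a terminal: add '/' and stop
From C → / (:
  - '/' is a terminal: add '/' and stop
From C → + a (:
  - '+' is a terminal: add '+' and stop

Collecting: FIRST(C) = { '+', '/' }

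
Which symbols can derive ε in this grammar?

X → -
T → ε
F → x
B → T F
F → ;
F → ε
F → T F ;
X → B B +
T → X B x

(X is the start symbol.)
ε-productions: T → ε, F → ε
So T, F are immediately nullable.
B → T F: every symbol on the right is nullable, so B is nullable too.
No further non-terminal can be added: every production for the remaining non-terminals contains a terminal or a non-nullable non-terminal.
Nullable = { 'B', 'F', 'T' }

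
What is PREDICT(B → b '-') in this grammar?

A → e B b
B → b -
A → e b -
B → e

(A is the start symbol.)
PREDICT(B → b '-') = (FIRST(RHS) \ {ε}) ∪ (FOLLOW(B) if ε ∈ FIRST(RHS), i.e. RHS ⇒* ε)
FIRST(b '-') = { 'b' }
ε ∉ FIRST(b '-'), so FOLLOW(B) is not added.
PREDICT(B → b '-') = { 'b' }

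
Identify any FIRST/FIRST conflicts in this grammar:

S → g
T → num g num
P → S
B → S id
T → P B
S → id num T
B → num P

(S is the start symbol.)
A FIRST/FIRST conflict occurs when two productions N → α and N → β for the same non-terminal have FIRST(α) ∩ FIRST(β) ≠ ∅ (with ε ∈ FIRST of a nullable right-hand side, so two nullable alternatives also conflict).

FIRST sets of the non-terminals at (or reachable through a nullable prefix from) the front of some alternative:
  FIRST(P) = { 'g', 'id' }
  FIRST(S) = { 'g', 'id' }

Productions for S:
  S → g: FIRST = { 'g' }
  S → id num T: FIRST = { 'id' }
Productions for T:
  T → num g num: FIRST = { 'num' }
  T → P B: FIRST = { 'g', 'id' }
Productions for B:
  B → S id: FIRST = { 'g', 'id' }
  B → num P: FIRST = { 'num' }
P has only one production, so no FIRST/FIRST conflict is possible there.

All alternatives of each non-terminal have pairwise disjoint FIRST sets.

Answer: No FIRST/FIRST conflicts.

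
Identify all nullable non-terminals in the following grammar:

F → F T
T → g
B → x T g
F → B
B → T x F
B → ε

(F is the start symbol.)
{ 'B', 'F' }

ε-productions: B → ε
So B is immediately nullable.
F → B: every symbol on the right is nullable, so F is nullable too.
No further non-terminal can be added: every production for the remaining non-terminals contains a terminal or a non-nullable non-terminal.
Nullable = { 'B', 'F' }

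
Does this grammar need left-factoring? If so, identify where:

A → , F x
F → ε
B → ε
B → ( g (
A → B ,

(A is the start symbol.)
No, left-factoring is not needed

Left-factoring is needed when two productions for the same non-terminal
share a common prefix on the right-hand side.

Productions for A:
  A → , F x
  A → B ,
Productions for B:
  B → ε
  B → ( g (

No common prefixes found.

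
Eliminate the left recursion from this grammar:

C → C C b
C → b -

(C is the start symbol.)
C → b - C'
C' → C b C'
C' → ε

C is directly left-recursive. The standard transformation for
  A → A α₁ | ... | A α_m | β₁ | ... | β_n
is
  A  → β₁ A' | ... | β_n A'
  A' → α₁ A' | ... | α_m A' | ε

C → b - becomes C → b - C'
C → C C b becomes C' → C b C'
Add C' → ε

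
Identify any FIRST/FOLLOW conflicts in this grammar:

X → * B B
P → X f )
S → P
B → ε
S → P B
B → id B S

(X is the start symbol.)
A FIRST/FOLLOW conflict occurs when a non-terminal N has a nullable alternative N → β (β ⇒* ε) and another alternative N → α with FIRST(α) ∩ FOLLOW(N) ≠ ∅: on such a lookahead the parser cannot decide between expanding α and letting N vanish via β.

Nullable non-terminals: B.

B: nullable alternative(s) B → ε; FOLLOW(B) = { $, '*', 'f', 'id' }
  B → ε: FIRST \ {ε} = { } — this is the only nullable alternative, skip
  B → id B S: FIRST \ {ε} = { 'id' } — overlaps FOLLOW(B) on { 'id' }: CONFLICT

P, S, X have no nullable alternative, so no FIRST/FOLLOW check is needed there.

So the grammar has 1 FIRST/FOLLOW conflict (marked CONFLICT above).

Answer: Yes. B → id B S with FOLLOW(B) on { 'id' }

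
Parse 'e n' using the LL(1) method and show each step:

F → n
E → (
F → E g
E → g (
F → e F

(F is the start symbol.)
Stack is shown with the top on the left.

Stack  Input  Action
--------------------
F $    e n $  output F → e F
e F $  e n $  match 'e'
F $    n $    output F → n
n $    n $    match 'n'
$      $      accept

The string is accepted.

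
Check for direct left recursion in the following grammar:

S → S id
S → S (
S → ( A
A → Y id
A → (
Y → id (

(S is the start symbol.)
Yes, S is left-recursive

Direct left recursion occurs when N → N α for some non-terminal N (the right-hand side begins with the left-hand side itself).

S → S id: LEFT RECURSIVE (starts with S)
S → S (: LEFT RECURSIVE (starts with S)
S → ( A: starts with '('
A → Y id: starts with Y
A → (: starts with '('
Y → id (: starts with id

The grammar has direct left recursion on: S.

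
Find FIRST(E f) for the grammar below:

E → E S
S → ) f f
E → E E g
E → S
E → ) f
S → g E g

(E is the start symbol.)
{ ')', 'g' }

FIRST sets of the non-terminals involved (from the grammar, by fixed-point iteration):
  FIRST(E) = { ')', 'g' }

To compute FIRST(E f), process the symbols left to right:
Symbol E is a non-terminal. Add FIRST(E) \ {ε} = { ')', 'g' }
E is not nullable (ε ∉ FIRST(E)), so stop here.
FIRST(E f) = { ')', 'g' }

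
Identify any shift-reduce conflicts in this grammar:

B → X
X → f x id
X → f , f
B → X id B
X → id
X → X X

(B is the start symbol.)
Yes — I2: [B → X .] vs [B → X . id B]; I9: [X → X X .] vs [X → . f , f]; I10: [X → id .] vs [X → . f , f]

A shift-reduce conflict occurs when an LR(0) state has both:
  - a complete (reduce) item [A → α .] (dot at the end), and
  - a shift item [B → β . c γ] (dot before a terminal).

Augment with B' → B and build the canonical LR(0) collection (I0 = CLOSURE({[B' → . B]}), then GOTO on every symbol after a dot until no new states appear). It has 12 states:
  I0: { [B → . X id B], [B → . X], [B' → . B], [X → . X X], [X → . f , f], [X → . f x id], [X → . id] }  — shift
  I1: { [B' → B .] }  — accept
  I2: { [B → X . id B], [B → X .], [X → . X X], [X → . f , f], [X → . f x id], [X → . id], [X → X . X] }  — shift, reduce
  I3: { [X → f . , f], [X → f . x id] }  — shift
  I4: { [X → id .] }  — reduce
  I5: { [X → f , . f] }  — shift
  I6: { [X → f x . id] }  — shift
  I7: { [X → f x id .] }  — reduce
  I8: { [X → f , f .] }  — reduce
  I9: { [X → . X X], [X → . f , f], [X → . f x id], [X → . id], [X → X . X], [X → X X .] }  — shift, reduce
  I10: { [B → . X id B], [B → . X], [B → X id . B], [X → . X X], [X → . f , f], [X → . f x id], [X → . id], [X → id .] }  — shift, reduce
  I11: { [B → X id B .] }  — reduce

I2 contains reduce item [B → X .] and shift items [B → X . id B], [X → . f , f], [X → . f x id], [X → . id] — shift-reduce conflict.
I9 contains reduce item [X → X X .] and shift items [X → . f , f], [X → . f x id], [X → . id] — shift-reduce conflict.
I10 contains reduce item [X → id .] and shift items [X → . f , f], [X → . f x id], [X → . id] — shift-reduce conflict.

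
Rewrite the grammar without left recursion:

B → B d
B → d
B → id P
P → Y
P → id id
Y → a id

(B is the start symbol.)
B → d B'
B → id P B'
B' → d B'
B' → ε
P → Y
P → id id
Y → a id

B is directly left-recursive. The standard transformation for
  A → A α₁ | ... | A α_m | β₁ | ... | β_n
is
  A  → β₁ A' | ... | β_n A'
  A' → α₁ A' | ... | α_m A' | ε

B → d becomes B → d B'
B → id P becomes B → id P B'
B → B d becomes B' → d B'
Add B' → ε

Productions for other non-terminals are unchanged:
  P → Y
  P → id id
  Y → a id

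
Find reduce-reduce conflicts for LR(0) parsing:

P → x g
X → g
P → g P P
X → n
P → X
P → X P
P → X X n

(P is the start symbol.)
A reduce-reduce conflict occurs when an LR(0) state has two complete items [A → α .] and [B → β .] — both call for a reduction, and with no lookahead the parser cannot choose between them.

Augment with P' → P and build the canonical LR(0) collection (I0 = CLOSURE({[P' → . P]}), then GOTO on every symbol after a dot until no new states appear). It has 12 states:
  I0: { [P → . X P], [P → . X X n], [P → . X], [P → . g P P], [P → . x g], [P' → . P], [X → . g], [X → . n] }  — shift
  I1: { [P' → P .] }  — accept
  I2: { [P → . X P], [P → . X X n], [P → . X], [P → . g P P], [P → . x g], [P → X . P], [P → X . X n], [P → X .], [X → . g], [X → . n] }  — shift, reduce
  I3: { [P → . X P], [P → . X X n], [P → . X], [P → . g P P], [P → . x g], [P → g . P P], [X → . g], [X → . n], [X → g .] }  — shift, reduce
  I4: { [X → n .] }  — reduce
  I5: { [P → x . g] }  — shift
  I6: { [P → x g .] }  — reduce
  I7: { [P → . X P], [P → . X X n], [P → . X], [P → . g P P], [P → . x g], [P → g P . P], [X → . g], [X → . n] }  — shift
  I8: { [P → g P P .] }  — reduce
  I9: { [P → X P .] }  — reduce
  I10: { [P → . X P], [P → . X X n], [P → . X], [P → . g P P], [P → . x g], [P → X . P], [P → X . X n], [P → X .], [P → X X . n], [X → . g], [X → . n] }  — shift, reduce
  I11: { [P → X X n .], [X → n .] }  — 2 reduces

I11 contains complete items [P → X X n .], [X → n .] — reduce-reduce conflict.

Answer: Yes — I11: [P → X X n .] vs [X → n .]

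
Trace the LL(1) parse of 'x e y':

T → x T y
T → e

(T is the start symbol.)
Stack is shown with the top on the left.

Stack    Input    Action
------------------------
T $      x e y $  output T → x T y
x T y $  x e y $  match 'x'
T y $    e y $    output T → e
e y $    e y $    match 'e'
y $      y $      match 'y'
$        $        accept

The string is accepted.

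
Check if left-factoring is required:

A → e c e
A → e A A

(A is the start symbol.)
Yes, A has productions with common prefix 'e'

Left-factoring is needed when two productions for the same non-terminal
share a common prefix on the right-hand side.

Productions for A:
  A → e c e
  A → e A A

Found common prefix 'e' in productions for A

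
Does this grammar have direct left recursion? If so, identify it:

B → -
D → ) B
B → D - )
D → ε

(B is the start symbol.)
No direct left recursion

Direct left recursion occurs when N → N α for some non-terminal N (the right-hand side begins with the left-hand side itself).

B → -: starts with '-'
D → ) B: starts with ')'
B → D - ): starts with D
D → ε: starts with ε

No direct left recursion found.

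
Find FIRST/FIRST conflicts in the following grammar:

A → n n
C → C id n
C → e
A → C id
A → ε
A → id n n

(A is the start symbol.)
Yes. C → C id n / C → e on { 'e' }

A FIRST/FIRST conflict occurs when two productions N → α and N → β for the same non-terminal have FIRST(α) ∩ FIRST(β) ≠ ∅ (with ε ∈ FIRST of a nullable right-hand side, so two nullable alternatives also conflict).

FIRST sets of the non-terminals at (or reachable through a nullable prefix from) the front of some alternative:
  FIRST(C) = { 'e' }

Productions for A:
  A → n n: FIRST = { 'n' }
  A → C id: FIRST = { 'e' }
  A → ε: FIRST = { ε }
  A → id n n: FIRST = { 'id' }
Productions for C:
  C → C id n: FIRST = { 'e' }
  C → e: FIRST = { 'e' }

Conflict for C: C → C id n and C → e
  Overlap: { 'e' }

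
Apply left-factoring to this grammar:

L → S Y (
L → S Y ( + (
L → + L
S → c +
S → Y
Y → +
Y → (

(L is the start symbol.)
L → S Y ( L'
L' → ε
L' → + (
L → + L
S → c +
S → Y
Y → +
Y → (

Left-factoring transforms A → αβ₁ | αβ₂ into A → αA' and A' → β₁ | β₂
(α is the longest common prefix among the alternatives). Repeat until
no nonterminal has two alternatives with a common prefix.

Round 1: L has alternatives sharing prefix 'S Y ('. Introduce L': L → S Y ( L'
  Add: L' → ε
  Add: L' → + (

No remaining common prefixes — done.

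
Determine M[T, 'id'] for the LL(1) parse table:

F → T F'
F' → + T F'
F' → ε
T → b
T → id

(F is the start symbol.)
T → id

To find M[T, 'id'], we find productions for T where 'id' is in the predict set (PREDICT(N → α) = (FIRST(α) \ {ε}) ∪ (FOLLOW(N) if α ⇒* ε)).

T → b: PREDICT = { 'b' }
T → id: PREDICT = { 'id' }
  'id' is in predict set, so this production goes in M[T, 'id']

M[T, 'id'] = T → id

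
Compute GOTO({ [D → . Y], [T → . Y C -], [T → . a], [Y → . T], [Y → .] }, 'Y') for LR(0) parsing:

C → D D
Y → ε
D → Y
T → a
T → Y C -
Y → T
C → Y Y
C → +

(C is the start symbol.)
GOTO(I, 'Y') = CLOSURE({ [A → αX.β] : [A → α.Xβ] ∈ I, X = 'Y' })

Items with dot before 'Y', with the dot advanced:
  [D → . Y] → [D → Y .]
  [T → . Y C -] → [T → Y . C -]
Closure of the advanced items:
  [T → Y . C -] has the dot before C: add [C → . D D], [C → . Y Y], [C → . +]
  [C → . D D] has the dot before D: add [D → . Y]
  [C → . Y Y] has the dot before Y: add [Y → .], [Y → . T]
  [Y → . T] has the dot before T: add [T → . a], [T → . Y C -]

GOTO = { [C → . +], [C → . D D], [C → . Y Y], [D → . Y], [D → Y .], [T → . Y C -], [T → . a], [T → Y . C -], [Y → . T], [Y → .] }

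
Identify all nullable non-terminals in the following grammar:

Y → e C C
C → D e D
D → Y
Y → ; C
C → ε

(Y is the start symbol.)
{ 'C' }

A non-terminal is nullable if it can derive ε (the empty string): either it has an ε-production, or it has a production whose right-hand side consists entirely of nullable non-terminals.

ε-productions: C → ε
So C is immediately nullable.
No further non-terminal can be added: every production for the remaining non-terminals contains a terminal or a non-nullable non-terminal.
Nullable = { 'C' }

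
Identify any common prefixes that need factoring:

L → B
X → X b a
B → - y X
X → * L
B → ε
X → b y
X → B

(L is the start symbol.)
No, left-factoring is not needed

Left-factoring is needed when two productions for the same non-terminal
share a common prefix on the right-hand side.

Productions for X:
  X → X b a
  X → * L
  X → b y
  X → B
Productions for B:
  B → - y X
  B → ε

No common prefixes found.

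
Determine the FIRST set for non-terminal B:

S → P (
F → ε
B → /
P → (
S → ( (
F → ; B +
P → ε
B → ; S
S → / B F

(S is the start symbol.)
{ '/', ';' }

From B → /:
  - '/' is a terminal: add '/' and stop
From B → ; S:
  - ';' is a terminal: add ';' and stop

Collecting: FIRST(B) = { '/', ';' }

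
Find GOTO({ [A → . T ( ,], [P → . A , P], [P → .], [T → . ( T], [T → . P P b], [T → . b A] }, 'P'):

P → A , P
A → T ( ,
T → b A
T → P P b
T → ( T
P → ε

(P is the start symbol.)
{ [A → . T ( ,], [P → . A , P], [P → .], [T → . ( T], [T → . P P b], [T → . b A], [T → P . P b] }

GOTO(I, 'P') = CLOSURE({ [A → αX.β] : [A → α.Xβ] ∈ I, X = 'P' })

Items with dot before 'P', with the dot advanced:
  [T → . P P b] → [T → P . P b]
Closure of the advanced items:
  [T → P . P b] has the dot before P: add [P → . A , P], [P → .]
  [P → . A , P] has the dot before A: add [A → . T ( ,]
  [A → . T ( ,] has the dot before T: add [T → . b A], [T → . P P b], [T → . ( T]

GOTO = { [A → . T ( ,], [P → . A , P], [P → .], [T → . ( T], [T → . P P b], [T → . b A], [T → P . P b] }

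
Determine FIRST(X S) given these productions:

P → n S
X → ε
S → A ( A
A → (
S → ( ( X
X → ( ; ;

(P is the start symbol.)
FIRST sets of the non-terminals involved (from the grammar, by fixed-point iteration):
  FIRST(X) = { '(', ε }
  FIRST(S) = { '(' }

To compute FIRST(X S), process the symbols left to right:
Symbol X is a non-terminal. Add FIRST(X) \ {ε} = { '(' }
X is nullable (ε ∈ FIRST(X)), continue to the next symbol.
Symbol S is a non-terminal. Add FIRST(S) \ {ε} = { '(' }
S is not nullable (ε ∉ FIRST(S)), so stop here.
FIRST(X S) = { '(' }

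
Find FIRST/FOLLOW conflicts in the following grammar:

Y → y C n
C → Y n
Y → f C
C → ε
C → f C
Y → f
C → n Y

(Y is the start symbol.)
Nullable non-terminals: C.
FIRST sets used below: FIRST(Y) = { 'f', 'y' }

C: nullable alternative(s) C → ε; FOLLOW(C) = { $, 'n' }
  C → Y n: FIRST \ {ε} = { 'f', 'y' } — disjoint from FOLLOW(C)
  C → ε: FIRST \ {ε} = { } — this is the only nullable alternative, skip
  C → f C: FIRST \ {ε} = { 'f' } — disjoint from FOLLOW(C)
  C → n Y: FIRST \ {ε} = { 'n' } — overlaps FOLLOW(C) on { 'n' }: CONFLICT

Y has no nullable alternative, so no FIRST/FOLLOW check is needed there.

So the grammar has 1 FIRST/FOLLOW conflict (marked CONFLICT above).

Answer: Yes. C → n Y with FOLLOW(C) on { 'n' }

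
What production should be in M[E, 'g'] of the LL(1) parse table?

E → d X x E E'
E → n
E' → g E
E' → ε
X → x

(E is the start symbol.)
Empty (error entry)

To find M[E, 'g'], we find productions for E where 'g' is in the predict set (PREDICT(N → α) = (FIRST(α) \ {ε}) ∪ (FOLLOW(N) if α ⇒* ε)).

E → d X x E E': PREDICT = { 'd' }
E → n: PREDICT = { 'n' }

M[E, 'g'] is empty (no production applies)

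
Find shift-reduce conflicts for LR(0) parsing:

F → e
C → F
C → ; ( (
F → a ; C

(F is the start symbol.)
No shift-reduce conflicts

A shift-reduce conflict occurs when an LR(0) state has both:
  - a complete (reduce) item [A → α .] (dot at the end), and
  - a shift item [B → β . c γ] (dot before a terminal).

Augment with F' → F and build the canonical LR(0) collection (I0 = CLOSURE({[F' → . F]}), then GOTO on every symbol after a dot until no new states appear). It has 10 states:
  I0: { [F → . a ; C], [F → . e], [F' → . F] }  — shift
  I1: { [F' → F .] }  — accept
  I2: { [F → a . ; C] }  — shift
  I3: { [F → e .] }  — reduce
  I4: { [C → . ; ( (], [C → . F], [F → . a ; C], [F → . e], [F → a ; . C] }  — shift
  I5: { [C → ; . ( (] }  — shift
  I6: { [F → a ; C .] }  — reduce
  I7: { [C → F .] }  — reduce
  I8: { [C → ; ( . (] }  — shift
  I9: { [C → ; ( ( .] }  — reduce

No state contains both a complete item and a shift item.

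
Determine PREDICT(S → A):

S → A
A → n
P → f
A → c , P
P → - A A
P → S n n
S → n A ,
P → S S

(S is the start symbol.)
{ 'c', 'n' }

PREDICT(S → A) = (FIRST(RHS) \ {ε}) ∪ (FOLLOW(S) if ε ∈ FIRST(RHS), i.e. RHS ⇒* ε)
FIRST(A) = { 'c', 'n' }
FIRST(A) = { 'c', 'n' }
ε ∉ FIRST(A), so FOLLOW(S) is not added.
PREDICT(S → A) = { 'c', 'n' }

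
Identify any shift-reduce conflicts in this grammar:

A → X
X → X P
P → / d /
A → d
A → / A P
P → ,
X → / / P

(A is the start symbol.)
Yes — I3: [A → X .] vs [P → . ,]; I15: [A → d .] vs [P → / d . /]

A shift-reduce conflict occurs when an LR(0) state has both:
  - a complete (reduce) item [A → α .] (dot at the end), and
  - a shift item [B → β . c γ] (dot before a terminal).

Augment with A' → A and build the canonical LR(0) collection (I0 = CLOSURE({[A' → . A]}), then GOTO on every symbol after a dot until no new states appear). It has 16 states:
  I0: { [A → . / A P], [A → . X], [A → . d], [A' → . A], [X → . / / P], [X → . X P] }  — shift
  I1: { [A → . / A P], [A → . X], [A → . d], [A → / . A P], [X → . / / P], [X → . X P], [X → / . / P] }  — shift
  I2: { [A' → A .] }  — accept
  I3: { [A → X .], [P → . ,], [P → . / d /], [X → X . P] }  — shift, reduce
  I4: { [A → d .] }  — reduce
  I5: { [P → , .] }  — reduce
  I6: { [P → / . d /] }  — shift
  I7: { [X → X P .] }  — reduce
  I8: { [P → / d . /] }  — shift
  I9: { [P → / d / .] }  — reduce
  I10: { [A → . / A P], [A → . X], [A → . d], [A → / . A P], [P → . ,], [P → . / d /], [X → . / / P], [X → . X P], [X → / . / P], [X → / / . P] }  — shift
  I11: { [A → / A . P], [P → . ,], [P → . / d /] }  — shift
  I12: { [A → / A P .] }  — reduce
  I13: { [A → . / A P], [A → . X], [A → . d], [A → / . A P], [P → . ,], [P → . / d /], [P → / . d /], [X → . / / P], [X → . X P], [X → / . / P], [X → / / . P] }  — shift
  I14: { [X → / / P .] }  — reduce
  I15: { [A → d .], [P → / d . /] }  — shift, reduce

I3 contains reduce item [A → X .] and shift items [P → . ,], [P → . / d /] — shift-reduce conflict.
I15 contains reduce item [A → d .] and shift item [P → / d . /] — shift-reduce conflict.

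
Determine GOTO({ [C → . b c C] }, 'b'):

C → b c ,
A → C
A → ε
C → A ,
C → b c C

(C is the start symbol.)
{ [C → b . c C] }

GOTO(I, 'b') = CLOSURE({ [A → αX.β] : [A → α.Xβ] ∈ I, X = 'b' })

Items with dot before 'b', with the dot advanced:
  [C → . b c C] → [C → b . c C]
Closure adds nothing (no advanced item has the dot before a non-terminal).

GOTO = { [C → b . c C] }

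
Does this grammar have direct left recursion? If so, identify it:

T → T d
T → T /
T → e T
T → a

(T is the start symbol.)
T → T d: LEFT RECURSIVE (starts with T)
T → T /: LEFT RECURSIVE (starts with T)
T → e T: starts with e
T → a: starts with a

The grammar has direct left recursion on: T.

Answer: Yes, T is left-recursive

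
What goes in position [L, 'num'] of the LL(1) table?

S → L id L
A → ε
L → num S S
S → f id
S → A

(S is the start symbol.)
To find M[L, 'num'], we find productions for L where 'num' is in the predict set (PREDICT(N → α) = (FIRST(α) \ {ε}) ∪ (FOLLOW(N) if α ⇒* ε)).

L → num S S: PREDICT = { 'num' }
  'num' is in predict set, so this production goes in M[L, 'num']

M[L, 'num'] = L → num S S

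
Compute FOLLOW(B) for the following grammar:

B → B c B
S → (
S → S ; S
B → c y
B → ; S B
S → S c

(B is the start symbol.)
To compute FOLLOW(B), find every occurrence of B on a right-hand side N → α B β: add FIRST(β) \ {ε}, and if β is empty or nullable also add FOLLOW(N). Iterate to a fixed point.

B is the start symbol, so $ ∈ FOLLOW(B).
In B → B c B: B is followed by c B, add FIRST(c B) \ {ε} = { 'c' }
In B → B c B: B is at the end; this adds FOLLOW(B) to itself — nothing new
In B → ; S B: B is at the end; this adds FOLLOW(B) to itself — nothing new

Taking the union: FOLLOW(B) = { $, 'c' }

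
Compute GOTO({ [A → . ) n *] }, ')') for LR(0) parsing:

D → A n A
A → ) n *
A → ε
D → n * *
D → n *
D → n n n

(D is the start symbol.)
GOTO(I, ')') = CLOSURE({ [A → αX.β] : [A → α.Xβ] ∈ I, X = ')' })

Items with dot before ')', with the dot advanced:
  [A → . ) n *] → [A → ) . n *]
Closure adds nothing (no advanced item has the dot before a non-terminal).

GOTO = { [A → ) . n *] }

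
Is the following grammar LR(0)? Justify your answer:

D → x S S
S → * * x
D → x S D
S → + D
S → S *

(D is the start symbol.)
No. Shift-reduce conflict between [S → S * .] and [S → * . * x]

A grammar is LR(0) if no state in the canonical LR(0) collection has:
  - both a shift item (dot before a terminal) and a complete item (shift-reduce conflict), or
  - two or more complete items (reduce-reduce conflict; the accept item [D' → D .] counts as a complete item here).

Augment with D' → D and build the canonical LR(0) collection (I0 = CLOSURE({[D' → . D]}), then GOTO on every symbol after a dot until no new states appear). It has 13 states:
  I0: { [D → . x S D], [D → . x S S], [D' → . D] }  — shift
  I1: { [D' → D .] }  — accept
  I2: { [D → x . S D], [D → x . S S], [S → . * * x], [S → . + D], [S → . S *] }  — shift
  I3: { [S → * . * x] }  — shift
  I4: { [D → . x S D], [D → . x S S], [S → + . D] }  — shift
  I5: { [D → . x S D], [D → . x S S], [D → x S . D], [D → x S . S], [S → . * * x], [S → . + D], [S → . S *], [S → S . *] }  — shift
  I6: { [S → * . * x], [S → S * .] }  — shift, reduce
  I7: { [D → x S D .] }  — reduce
  I8: { [D → x S S .], [S → S . *] }  — shift, reduce
  I9: { [S → S * .] }  — reduce
  I10: { [S → * * . x] }  — shift
  I11: { [S → * * x .] }  — reduce
  I12: { [S → + D .] }  — reduce

Conflict in state I6:
  Shift-reduce conflict between [S → S * .] and [S → * . * x]
So the grammar is NOT LR(0).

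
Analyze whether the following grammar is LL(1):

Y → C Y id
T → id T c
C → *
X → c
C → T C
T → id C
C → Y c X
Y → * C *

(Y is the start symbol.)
No. Predict set conflict for Y: { '*' }

A grammar is LL(1) if for each non-terminal N with multiple productions, the predict sets of those productions are pairwise disjoint, where PREDICT(N → α) = (FIRST(α) \ {ε}) ∪ (FOLLOW(N) if α ⇒* ε).

Relevant sets:
  FIRST(C) = { '*', 'id' }
  FIRST(T) = { 'id' }
  FIRST(Y) = { '*', 'id' }

For Y:
  PREDICT(Y → C Y id) = { '*', 'id' }
  PREDICT(Y → '*' C '*') = { '*' }
For T:
  PREDICT(T → id T c) = { 'id' }
  PREDICT(T → id C) = { 'id' }
For C:
  PREDICT(C → '*') = { '*' }
  PREDICT(C → T C) = { 'id' }
  PREDICT(C → Y c X) = { '*', 'id' }
X has a single production, so nothing to check there.

Conflict found: Predict set conflict for Y: { '*' }
The grammar is NOT LL(1).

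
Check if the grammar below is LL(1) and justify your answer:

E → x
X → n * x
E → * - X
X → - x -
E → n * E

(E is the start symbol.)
A grammar is LL(1) if for each non-terminal N with multiple productions, the predict sets of those productions are pairwise disjoint, where PREDICT(N → α) = (FIRST(α) \ {ε}) ∪ (FOLLOW(N) if α ⇒* ε).

For E:
  PREDICT(E → x) = { 'x' }
  PREDICT(E → '*' '-' X) = { '*' }
  PREDICT(E → n '*' E) = { 'n' }
For X:
  PREDICT(X → n '*' x) = { 'n' }
  PREDICT(X → '-' x '-') = { '-' }

All predict sets are disjoint. The grammar IS LL(1).

Answer: Yes, the grammar is LL(1).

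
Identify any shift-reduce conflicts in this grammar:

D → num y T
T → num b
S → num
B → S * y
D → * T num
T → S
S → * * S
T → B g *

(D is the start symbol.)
A shift-reduce conflict occurs when an LR(0) state has both:
  - a complete (reduce) item [A → α .] (dot at the end), and
  - a shift item [B → β . c γ] (dot before a terminal).

Augment with D' → D and build the canonical LR(0) collection (I0 = CLOSURE({[D' → . D]}), then GOTO on every symbol after a dot until no new states appear). It has 20 states:
  I0: { [D → . * T num], [D → . num y T], [D' → . D] }  — shift
  I1: { [B → . S * y], [D → * . T num], [S → . * * S], [S → . num], [T → . B g *], [T → . S], [T → . num b] }  — shift
  I2: { [D' → D .] }  — accept
  I3: { [D → num . y T] }  — shift
  I4: { [B → . S * y], [D → num y . T], [S → . * * S], [S → . num], [T → . B g *], [T → . S], [T → . num b] }  — shift
  I5: { [S → * . * S] }  — shift
  I6: { [T → B . g *] }  — shift
  I7: { [B → S . * y], [T → S .] }  — shift, reduce
  I8: { [D → num y T .] }  — reduce
  I9: { [S → num .], [T → num . b] }  — shift, reduce
  I10: { [T → num b .] }  — reduce
  I11: { [B → S * . y] }  — shift
  I12: { [B → S * y .] }  — reduce
  I13: { [T → B g . *] }  — shift
  I14: { [T → B g * .] }  — reduce
  I15: { [S → * * . S], [S → . * * S], [S → . num] }  — shift
  I16: { [S → * * S .] }  — reduce
  I17: { [S → num .] }  — reduce
  I18: { [D → * T . num] }  — shift
  I19: { [D → * T num .] }  — reduce

I7 contains reduce item [T → S .] and shift item [B → S . * y] — shift-reduce conflict.
I9 contains reduce item [S → num .] and shift item [T → num . b] — shift-reduce conflict.

Answer: Yes — I7: [T → S .] vs [B → S . * y]; I9: [S → num .] vs [T → num . b]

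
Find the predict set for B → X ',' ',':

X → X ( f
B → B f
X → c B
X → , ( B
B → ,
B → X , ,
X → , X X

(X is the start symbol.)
PREDICT(B → X ',' ',') = (FIRST(RHS) \ {ε}) ∪ (FOLLOW(B) if ε ∈ FIRST(RHS), i.e. RHS ⇒* ε)
FIRST(X) = { ',', 'c' }
FIRST(X ',' ',') = { ',', 'c' }
ε ∉ FIRST(X ',' ','), so FOLLOW(B) is not added.
PREDICT(B → X ',' ',') = { ',', 'c' }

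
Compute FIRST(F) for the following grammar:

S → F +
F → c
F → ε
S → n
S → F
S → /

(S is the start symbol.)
From F → c:
  - c is a terminal: add 'c' and stop
From F → ε:
  - ε-production, so ε ∈ FIRST(F)

Collecting: FIRST(F) = { 'c', ε }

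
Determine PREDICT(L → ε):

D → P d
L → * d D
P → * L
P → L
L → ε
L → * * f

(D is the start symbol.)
PREDICT(L → ε) = (FIRST(RHS) \ {ε}) ∪ (FOLLOW(L) if ε ∈ FIRST(RHS), i.e. RHS ⇒* ε)
The right-hand side is ε (FIRST(ε) = { ε }), so the predict set is FOLLOW(L) = { 'd' }
PREDICT(L → ε) = { 'd' }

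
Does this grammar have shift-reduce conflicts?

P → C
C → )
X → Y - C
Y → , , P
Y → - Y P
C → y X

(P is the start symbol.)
No shift-reduce conflicts

A shift-reduce conflict occurs when an LR(0) state has both:
  - a complete (reduce) item [A → α .] (dot at the end), and
  - a shift item [B → β . c γ] (dot before a terminal).

Augment with P' → P and build the canonical LR(0) collection (I0 = CLOSURE({[P' → . P]}), then GOTO on every symbol after a dot until no new states appear). It has 15 states:
  I0: { [C → . )], [C → . y X], [P → . C], [P' → . P] }  — shift
  I1: { [C → ) .] }  — reduce
  I2: { [P → C .] }  — reduce
  I3: { [P' → P .] }  — accept
  I4: { [C → y . X], [X → . Y - C], [Y → . , , P], [Y → . - Y P] }  — shift
  I5: { [Y → , . , P] }  — shift
  I6: { [Y → - . Y P], [Y → . , , P], [Y → . - Y P] }  — shift
  I7: { [C → y X .] }  — reduce
  I8: { [X → Y . - C] }  — shift
  I9: { [C → . )], [C → . y X], [X → Y - . C] }  — shift
  I10: { [X → Y - C .] }  — reduce
  I11: { [C → . )], [C → . y X], [P → . C], [Y → - Y . P] }  — shift
  I12: { [Y → - Y P .] }  — reduce
  I13: { [C → . )], [C → . y X], [P → . C], [Y → , , . P] }  — shift
  I14: { [Y → , , P .] }  — reduce

No state contains both a complete item and a shift item.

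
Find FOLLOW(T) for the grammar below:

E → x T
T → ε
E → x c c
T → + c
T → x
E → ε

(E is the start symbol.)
To compute FOLLOW(T), find every occurrence of T on a right-hand side N → α T β: add FIRST(β) \ {ε}, and if β is empty or nullable also add FOLLOW(N). Iterate to a fixed point.

In E → x T: T is at the end, add FOLLOW(E)

The FOLLOW sets referred to above (computed the same way, to a fixed point):
  FOLLOW(E) = { $ }

Taking the union: FOLLOW(T) = { $ }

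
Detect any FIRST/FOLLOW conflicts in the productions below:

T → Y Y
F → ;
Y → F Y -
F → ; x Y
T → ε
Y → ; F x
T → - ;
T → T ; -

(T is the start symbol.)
Yes. T → Y Y with FOLLOW(T) on { ';' }; T → T ';' '-' with FOLLOW(T) on { ';' }

A FIRST/FOLLOW conflict occurs when a non-terminal N has a nullable alternative N → β (β ⇒* ε) and another alternative N → α with FIRST(α) ∩ FOLLOW(N) ≠ ∅: on such a lookahead the parser cannot decide between expanding α and letting N vanish via β.

Nullable non-terminals: T.
FIRST sets used below: FIRST(Y) = { ';' }, FIRST(T) = { '-', ';', ε }

T: nullable alternative(s) T → ε; FOLLOW(T) = { $, ';' }
  T → Y Y: FIRST \ {ε} = { ';' } — overlaps FOLLOW(T) on { ';' }: CONFLICT
  T → ε: FIRST \ {ε} = { } — this is the only nullable alternative, skip
  T → - ;: FIRST \ {ε} = { '-' } — disjoint from FOLLOW(T)
  T → T ; -: FIRST \ {ε} = { '-', ';' } — overlaps FOLLOW(T) on { ';' }: CONFLICT

F, Y have no nullable alternative, so no FIRST/FOLLOW check is needed there.

So the grammar has 2 FIRST/FOLLOW conflicts (marked CONFLICT above).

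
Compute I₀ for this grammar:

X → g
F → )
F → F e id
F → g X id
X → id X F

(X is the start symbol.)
First, augment the grammar with X' → X
I₀ = CLOSURE({ [X' → . X] }):
  [X' → . X] has the dot before X: add [X → . g], [X → . id X F]
No further items can be added.

I₀ = { [X → . g], [X → . id X F], [X' → . X] }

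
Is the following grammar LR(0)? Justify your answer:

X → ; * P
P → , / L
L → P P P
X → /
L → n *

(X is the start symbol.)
A grammar is LR(0) if no state in the canonical LR(0) collection has:
  - both a shift item (dot before a terminal) and a complete item (shift-reduce conflict), or
  - two or more complete items (reduce-reduce conflict; the accept item [X' → X .] counts as a complete item here).

Augment with X' → X and build the canonical LR(0) collection (I0 = CLOSURE({[X' → . X]}), then GOTO on every symbol after a dot until no new states appear). It has 14 states:
  I0: { [X → . /], [X → . ; * P], [X' → . X] }  — shift
  I1: { [X → / .] }  — reduce
  I2: { [X → ; . * P] }  — shift
  I3: { [X' → X .] }  — accept
  I4: { [P → . , / L], [X → ; * . P] }  — shift
  I5: { [P → , . / L] }  — shift
  I6: { [X → ; * P .] }  — reduce
  I7: { [L → . P P P], [L → . n *], [P → , / . L], [P → . , / L] }  — shift
  I8: { [P → , / L .] }  — reduce
  I9: { [L → P . P P], [P → . , / L] }  — shift
  I10: { [L → n . *] }  — shift
  I11: { [L → n * .] }  — reduce
  I12: { [L → P P . P], [P → . , / L] }  — shift
  I13: { [L → P P P .] }  — reduce

Every state is either a pure shift/goto state or contains exactly one complete item and nothing to shift — no conflicts. The grammar is LR(0).

Answer: Yes, the grammar is LR(0)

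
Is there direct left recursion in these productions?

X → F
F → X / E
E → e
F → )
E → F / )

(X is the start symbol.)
No direct left recursion

Direct left recursion occurs when N → N α for some non-terminal N (the right-hand side begins with the left-hand side itself).

X → F: starts with F
F → X / E: starts with X
E → e: starts with e
F → ): starts with ')'
E → F / ): starts with F

No direct left recursion found.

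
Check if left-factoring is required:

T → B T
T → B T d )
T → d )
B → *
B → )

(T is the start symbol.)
Yes, T has productions with common prefix 'B T'

Left-factoring is needed when two productions for the same non-terminal
share a common prefix on the right-hand side.

Productions for T:
  T → B T
  T → B T d )
  T → d )
Productions for B:
  B → *
  B → )

Found common prefix 'B T' in productions for T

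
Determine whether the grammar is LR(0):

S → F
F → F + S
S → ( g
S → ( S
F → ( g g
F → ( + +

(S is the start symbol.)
No. Shift-reduce conflict between [S → F .] and [F → F . + S]

A grammar is LR(0) if no state in the canonical LR(0) collection has:
  - both a shift item (dot before a terminal) and a complete item (shift-reduce conflict), or
  - two or more complete items (reduce-reduce conflict; the accept item [S' → S .] counts as a complete item here).

Augment with S' → S and build the canonical LR(0) collection (I0 = CLOSURE({[S' → . S]}), then GOTO on every symbol after a dot until no new states appear). It has 11 states:
  I0: { [F → . ( + +], [F → . ( g g], [F → . F + S], [S → . ( S], [S → . ( g], [S → . F], [S' → . S] }  — shift
  I1: { [F → ( . + +], [F → ( . g g], [F → . ( + +], [F → . ( g g], [F → . F + S], [S → ( . S], [S → ( . g], [S → . ( S], [S → . ( g], [S → . F] }  — shift
  I2: { [F → F . + S], [S → F .] }  — shift, reduce
  I3: { [S' → S .] }  — accept
  I4: { [F → . ( + +], [F → . ( g g], [F → . F + S], [F → F + . S], [S → . ( S], [S → . ( g], [S → . F] }  — shift
  I5: { [F → F + S .] }  — reduce
  I6: { [F → ( + . +] }  — shift
  I7: { [S → ( S .] }  — reduce
  I8: { [F → ( g . g], [S → ( g .] }  — shift, reduce
  I9: { [F → ( g g .] }  — reduce
  I10: { [F → ( + + .] }  — reduce

Conflict in state I2:
  Shift-reduce conflict between [S → F .] and [F → F . + S]
So the grammar is NOT LR(0).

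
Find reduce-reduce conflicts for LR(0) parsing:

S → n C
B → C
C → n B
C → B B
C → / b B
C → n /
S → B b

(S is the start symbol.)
Yes — I8: [B → C .] vs [S → n C .]

A reduce-reduce conflict occurs when an LR(0) state has two complete items [A → α .] and [B → β .] — both call for a reduction, and with no lookahead the parser cannot choose between them.

Augment with S' → S and build the canonical LR(0) collection (I0 = CLOSURE({[S' → . S]}), then GOTO on every symbol after a dot until no new states appear). It has 14 states:
  I0: { [B → . C], [C → . / b B], [C → . B B], [C → . n /], [C → . n B], [S → . B b], [S → . n C], [S' → . S] }  — shift
  I1: { [C → / . b B] }  — shift
  I2: { [B → . C], [C → . / b B], [C → . B B], [C → . n /], [C → . n B], [C → B . B], [S → B . b] }  — shift
  I3: { [B → C .] }  — reduce
  I4: { [S' → S .] }  — accept
  I5: { [B → . C], [C → . / b B], [C → . B B], [C → . n /], [C → . n B], [C → n . /], [C → n . B], [S → n . C] }  — shift
  I6: { [C → / . b B], [C → n / .] }  — shift, reduce
  I7: { [B → . C], [C → . / b B], [C → . B B], [C → . n /], [C → . n B], [C → B . B], [C → n B .] }  — shift, reduce
  I8: { [B → C .], [S → n C .] }  — 2 reduces
  I9: { [B → . C], [C → . / b B], [C → . B B], [C → . n /], [C → . n B], [C → n . /], [C → n . B] }  — shift
  I10: { [B → . C], [C → . / b B], [C → . B B], [C → . n /], [C → . n B], [C → B . B], [C → B B .] }  — shift, reduce
  I11: { [B → . C], [C → . / b B], [C → . B B], [C → . n /], [C → . n B], [C → / b . B] }  — shift
  I12: { [B → . C], [C → . / b B], [C → . B B], [C → . n /], [C → . n B], [C → / b B .], [C → B . B] }  — shift, reduce
  I13: { [S → B b .] }  — reduce

I8 contains complete items [B → C .], [S → n C .] — reduce-reduce conflict.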